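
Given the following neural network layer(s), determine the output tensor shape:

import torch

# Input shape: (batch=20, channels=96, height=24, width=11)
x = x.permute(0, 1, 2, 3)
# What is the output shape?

Input shape: (20, 96, 24, 11)
Output shape: (20, 96, 24, 11)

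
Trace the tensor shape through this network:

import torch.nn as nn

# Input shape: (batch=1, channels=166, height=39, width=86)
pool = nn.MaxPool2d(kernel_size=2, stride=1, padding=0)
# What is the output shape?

Input shape: (1, 166, 39, 86)
Output shape: (1, 166, 38, 85)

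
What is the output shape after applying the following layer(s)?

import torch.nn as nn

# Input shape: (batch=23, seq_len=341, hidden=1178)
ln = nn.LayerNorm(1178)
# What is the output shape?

Input shape: (23, 341, 1178)
Output shape: (23, 341, 1178)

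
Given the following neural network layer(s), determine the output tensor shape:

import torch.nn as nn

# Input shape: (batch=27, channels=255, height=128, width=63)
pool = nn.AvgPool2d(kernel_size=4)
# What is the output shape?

Input shape: (27, 255, 128, 63)
Output shape: (27, 255, 32, 15)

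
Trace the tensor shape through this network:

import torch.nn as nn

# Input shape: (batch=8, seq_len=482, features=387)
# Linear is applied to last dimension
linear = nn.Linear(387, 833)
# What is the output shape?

Input shape: (8, 482, 387)
Output shape: (8, 482, 833)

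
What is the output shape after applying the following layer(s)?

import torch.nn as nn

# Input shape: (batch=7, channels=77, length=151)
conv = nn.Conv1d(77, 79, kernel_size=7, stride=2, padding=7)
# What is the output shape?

Input shape: (7, 77, 151)
Output shape: (7, 79, 80)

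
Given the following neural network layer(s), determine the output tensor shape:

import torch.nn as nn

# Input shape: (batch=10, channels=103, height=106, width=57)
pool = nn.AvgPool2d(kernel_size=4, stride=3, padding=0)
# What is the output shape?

Input shape: (10, 103, 106, 57)
Output shape: (10, 103, 35, 18)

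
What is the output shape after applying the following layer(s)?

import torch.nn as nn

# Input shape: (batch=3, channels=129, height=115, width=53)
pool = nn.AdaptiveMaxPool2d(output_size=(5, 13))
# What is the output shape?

Input shape: (3, 129, 115, 53)
Output shape: (3, 129, 5, 13)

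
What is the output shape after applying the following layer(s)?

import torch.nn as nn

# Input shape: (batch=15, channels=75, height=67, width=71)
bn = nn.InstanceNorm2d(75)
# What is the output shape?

Input shape: (15, 75, 67, 71)
Output shape: (15, 75, 67, 71)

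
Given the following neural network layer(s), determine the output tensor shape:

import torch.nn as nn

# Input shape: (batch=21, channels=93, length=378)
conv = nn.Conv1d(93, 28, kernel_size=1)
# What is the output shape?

Input shape: (21, 93, 378)
Output shape: (21, 28, 378)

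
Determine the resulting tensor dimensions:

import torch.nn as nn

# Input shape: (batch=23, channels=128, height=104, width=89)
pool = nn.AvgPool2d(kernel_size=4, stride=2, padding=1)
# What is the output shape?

Input shape: (23, 128, 104, 89)
Output shape: (23, 128, 52, 44)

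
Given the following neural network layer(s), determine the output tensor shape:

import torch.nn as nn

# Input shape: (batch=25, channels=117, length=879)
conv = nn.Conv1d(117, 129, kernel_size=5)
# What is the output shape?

Input shape: (25, 117, 879)
Output shape: (25, 129, 875)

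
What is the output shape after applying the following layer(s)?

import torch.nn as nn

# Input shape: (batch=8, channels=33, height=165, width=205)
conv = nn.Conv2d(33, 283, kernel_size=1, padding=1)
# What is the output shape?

Input shape: (8, 33, 165, 205)
Output shape: (8, 283, 167, 207)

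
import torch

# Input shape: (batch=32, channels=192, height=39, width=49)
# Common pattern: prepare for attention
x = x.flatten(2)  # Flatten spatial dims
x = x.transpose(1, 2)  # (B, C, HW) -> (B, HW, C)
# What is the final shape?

Input shape: (32, 192, 39, 49)
  -> after flatten(2): (32, 192, 1911)
Output shape: (32, 1911, 192)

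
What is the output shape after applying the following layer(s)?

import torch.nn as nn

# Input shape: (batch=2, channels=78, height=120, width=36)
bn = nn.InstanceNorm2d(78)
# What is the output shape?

Input shape: (2, 78, 120, 36)
Output shape: (2, 78, 120, 36)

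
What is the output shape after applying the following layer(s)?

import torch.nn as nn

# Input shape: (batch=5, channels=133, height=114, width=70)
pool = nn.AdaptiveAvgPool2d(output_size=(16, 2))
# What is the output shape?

Input shape: (5, 133, 114, 70)
Output shape: (5, 133, 16, 2)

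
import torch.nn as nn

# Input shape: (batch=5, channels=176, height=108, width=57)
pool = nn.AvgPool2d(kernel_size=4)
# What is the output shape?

Input shape: (5, 176, 108, 57)
Output shape: (5, 176, 27, 14)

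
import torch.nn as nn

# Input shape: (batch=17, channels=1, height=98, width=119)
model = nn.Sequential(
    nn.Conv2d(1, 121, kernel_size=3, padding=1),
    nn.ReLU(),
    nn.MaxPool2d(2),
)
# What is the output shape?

Input shape: (17, 1, 98, 119)
  -> after Conv2d: (17, 121, 98, 119)
  -> after ReLU: (17, 121, 98, 119)
Output shape: (17, 121, 49, 59)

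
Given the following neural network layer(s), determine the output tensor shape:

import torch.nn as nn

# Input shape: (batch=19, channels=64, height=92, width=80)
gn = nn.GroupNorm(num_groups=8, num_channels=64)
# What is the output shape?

Input shape: (19, 64, 92, 80)
Output shape: (19, 64, 92, 80)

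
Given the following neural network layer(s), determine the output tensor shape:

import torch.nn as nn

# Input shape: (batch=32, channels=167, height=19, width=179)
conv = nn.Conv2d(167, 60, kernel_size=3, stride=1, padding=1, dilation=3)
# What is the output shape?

Input shape: (32, 167, 19, 179)
Output shape: (32, 60, 15, 175)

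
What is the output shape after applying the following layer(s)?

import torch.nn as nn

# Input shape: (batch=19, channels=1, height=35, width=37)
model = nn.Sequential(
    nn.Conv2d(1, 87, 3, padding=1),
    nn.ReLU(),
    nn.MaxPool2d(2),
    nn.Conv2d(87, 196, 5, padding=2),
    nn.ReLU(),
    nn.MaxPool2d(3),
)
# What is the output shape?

Input shape: (19, 1, 35, 37)
  -> after first Conv2d: (19, 87, 35, 37)
  -> after first MaxPool2d: (19, 87, 17, 18)
  -> after second Conv2d: (19, 196, 17, 18)
Output shape: (19, 196, 5, 6)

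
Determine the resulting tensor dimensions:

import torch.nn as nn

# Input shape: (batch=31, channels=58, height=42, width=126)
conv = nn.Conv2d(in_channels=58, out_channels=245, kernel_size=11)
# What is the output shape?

Input shape: (31, 58, 42, 126)
Output shape: (31, 245, 32, 116)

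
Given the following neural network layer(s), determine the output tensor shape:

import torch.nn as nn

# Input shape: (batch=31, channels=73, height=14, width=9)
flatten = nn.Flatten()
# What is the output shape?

Input shape: (31, 73, 14, 9)
Output shape: (31, 9198)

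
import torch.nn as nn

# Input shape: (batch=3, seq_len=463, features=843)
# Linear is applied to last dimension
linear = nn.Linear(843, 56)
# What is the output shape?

Input shape: (3, 463, 843)
Output shape: (3, 463, 56)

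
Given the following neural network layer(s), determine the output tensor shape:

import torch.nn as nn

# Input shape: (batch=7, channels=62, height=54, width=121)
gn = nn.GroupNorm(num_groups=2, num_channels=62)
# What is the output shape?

Input shape: (7, 62, 54, 121)
Output shape: (7, 62, 54, 121)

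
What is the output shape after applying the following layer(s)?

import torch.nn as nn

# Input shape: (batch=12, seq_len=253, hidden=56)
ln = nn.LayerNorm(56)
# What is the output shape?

Input shape: (12, 253, 56)
Output shape: (12, 253, 56)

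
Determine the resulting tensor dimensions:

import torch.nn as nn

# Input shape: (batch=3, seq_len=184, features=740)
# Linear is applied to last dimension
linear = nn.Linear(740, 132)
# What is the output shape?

Input shape: (3, 184, 740)
Output shape: (3, 184, 132)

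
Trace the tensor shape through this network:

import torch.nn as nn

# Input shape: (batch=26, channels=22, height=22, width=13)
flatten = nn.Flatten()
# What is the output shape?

Input shape: (26, 22, 22, 13)
Output shape: (26, 6292)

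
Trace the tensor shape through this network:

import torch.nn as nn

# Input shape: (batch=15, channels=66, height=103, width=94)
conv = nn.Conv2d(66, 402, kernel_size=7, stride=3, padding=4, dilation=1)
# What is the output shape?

Input shape: (15, 66, 103, 94)
Output shape: (15, 402, 35, 32)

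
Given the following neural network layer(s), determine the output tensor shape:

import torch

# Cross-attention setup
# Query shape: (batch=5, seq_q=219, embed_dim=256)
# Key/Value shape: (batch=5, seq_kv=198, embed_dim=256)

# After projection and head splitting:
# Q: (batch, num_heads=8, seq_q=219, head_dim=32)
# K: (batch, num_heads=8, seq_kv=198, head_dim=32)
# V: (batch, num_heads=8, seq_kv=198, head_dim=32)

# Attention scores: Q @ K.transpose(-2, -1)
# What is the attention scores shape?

Input shape: (5, 219, 256)
Output shape: (5, 8, 219, 198)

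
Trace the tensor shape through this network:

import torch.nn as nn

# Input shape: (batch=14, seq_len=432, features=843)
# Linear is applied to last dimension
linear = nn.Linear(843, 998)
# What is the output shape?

Input shape: (14, 432, 843)
Output shape: (14, 432, 998)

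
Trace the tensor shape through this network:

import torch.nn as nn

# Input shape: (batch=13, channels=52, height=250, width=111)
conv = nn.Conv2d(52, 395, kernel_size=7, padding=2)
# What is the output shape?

Input shape: (13, 52, 250, 111)
Output shape: (13, 395, 248, 109)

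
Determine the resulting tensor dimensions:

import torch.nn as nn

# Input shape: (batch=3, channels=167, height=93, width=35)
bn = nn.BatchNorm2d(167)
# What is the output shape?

Input shape: (3, 167, 93, 35)
Output shape: (3, 167, 93, 35)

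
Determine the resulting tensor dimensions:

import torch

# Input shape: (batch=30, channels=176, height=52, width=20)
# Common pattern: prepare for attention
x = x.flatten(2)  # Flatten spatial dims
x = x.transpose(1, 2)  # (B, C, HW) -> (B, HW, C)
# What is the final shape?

Input shape: (30, 176, 52, 20)
  -> after flatten(2): (30, 176, 1040)
Output shape: (30, 1040, 176)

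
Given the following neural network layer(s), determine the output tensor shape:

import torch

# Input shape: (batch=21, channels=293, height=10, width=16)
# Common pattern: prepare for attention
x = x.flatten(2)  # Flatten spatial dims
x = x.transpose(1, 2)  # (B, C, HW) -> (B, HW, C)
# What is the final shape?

Input shape: (21, 293, 10, 16)
  -> after flatten(2): (21, 293, 160)
Output shape: (21, 160, 293)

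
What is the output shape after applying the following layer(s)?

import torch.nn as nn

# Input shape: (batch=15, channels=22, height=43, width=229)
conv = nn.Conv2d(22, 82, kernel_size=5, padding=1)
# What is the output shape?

Input shape: (15, 22, 43, 229)
Output shape: (15, 82, 41, 227)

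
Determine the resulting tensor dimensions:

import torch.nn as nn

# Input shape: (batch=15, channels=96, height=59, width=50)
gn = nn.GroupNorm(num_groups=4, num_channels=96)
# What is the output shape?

Input shape: (15, 96, 59, 50)
Output shape: (15, 96, 59, 50)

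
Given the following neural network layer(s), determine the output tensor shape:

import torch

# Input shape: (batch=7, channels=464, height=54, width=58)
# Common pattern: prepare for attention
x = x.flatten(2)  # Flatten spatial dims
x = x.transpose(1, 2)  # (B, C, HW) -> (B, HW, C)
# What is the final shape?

Input shape: (7, 464, 54, 58)
  -> after flatten(2): (7, 464, 3132)
Output shape: (7, 3132, 464)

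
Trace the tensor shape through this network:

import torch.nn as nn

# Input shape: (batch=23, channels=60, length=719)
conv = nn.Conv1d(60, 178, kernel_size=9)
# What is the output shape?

Input shape: (23, 60, 719)
Output shape: (23, 178, 711)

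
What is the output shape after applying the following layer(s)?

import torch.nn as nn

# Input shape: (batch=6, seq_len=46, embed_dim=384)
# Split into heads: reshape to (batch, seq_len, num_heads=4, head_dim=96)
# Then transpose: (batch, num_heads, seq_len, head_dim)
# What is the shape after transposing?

Input shape: (6, 46, 384)
  -> after reshape: (6, 46, 4, 96)
Output shape: (6, 4, 46, 96)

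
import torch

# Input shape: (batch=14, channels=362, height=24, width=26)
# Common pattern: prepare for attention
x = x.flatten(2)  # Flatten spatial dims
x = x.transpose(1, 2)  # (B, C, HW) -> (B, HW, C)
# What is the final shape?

Input shape: (14, 362, 24, 26)
  -> after flatten(2): (14, 362, 624)
Output shape: (14, 624, 362)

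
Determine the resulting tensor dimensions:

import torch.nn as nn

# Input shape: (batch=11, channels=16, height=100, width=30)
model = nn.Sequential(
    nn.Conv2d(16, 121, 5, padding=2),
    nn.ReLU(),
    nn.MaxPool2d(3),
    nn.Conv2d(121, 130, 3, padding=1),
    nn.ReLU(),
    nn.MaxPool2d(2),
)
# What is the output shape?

Input shape: (11, 16, 100, 30)
  -> after first Conv2d: (11, 121, 100, 30)
  -> after first MaxPool2d: (11, 121, 33, 10)
  -> after second Conv2d: (11, 130, 33, 10)
Output shape: (11, 130, 16, 5)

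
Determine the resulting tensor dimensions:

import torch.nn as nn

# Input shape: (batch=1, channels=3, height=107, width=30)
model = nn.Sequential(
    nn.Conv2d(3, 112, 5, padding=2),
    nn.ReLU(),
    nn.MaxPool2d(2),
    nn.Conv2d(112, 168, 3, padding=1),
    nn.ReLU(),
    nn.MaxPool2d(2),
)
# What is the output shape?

Input shape: (1, 3, 107, 30)
  -> after first Conv2d: (1, 112, 107, 30)
  -> after first MaxPool2d: (1, 112, 53, 15)
  -> after second Conv2d: (1, 168, 53, 15)
Output shape: (1, 168, 26, 7)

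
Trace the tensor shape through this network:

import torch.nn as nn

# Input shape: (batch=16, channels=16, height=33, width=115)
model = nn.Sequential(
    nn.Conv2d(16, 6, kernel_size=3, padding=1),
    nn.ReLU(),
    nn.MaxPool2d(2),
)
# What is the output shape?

Input shape: (16, 16, 33, 115)
  -> after Conv2d: (16, 6, 33, 115)
  -> after ReLU: (16, 6, 33, 115)
Output shape: (16, 6, 16, 57)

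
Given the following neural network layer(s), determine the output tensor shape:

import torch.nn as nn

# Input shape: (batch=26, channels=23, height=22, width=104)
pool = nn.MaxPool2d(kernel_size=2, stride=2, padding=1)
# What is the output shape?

Input shape: (26, 23, 22, 104)
Output shape: (26, 23, 12, 53)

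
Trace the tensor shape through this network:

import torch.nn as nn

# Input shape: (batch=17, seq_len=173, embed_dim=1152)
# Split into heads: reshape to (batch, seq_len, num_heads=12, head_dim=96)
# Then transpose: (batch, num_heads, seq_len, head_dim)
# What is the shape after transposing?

Input shape: (17, 173, 1152)
  -> after reshape: (17, 173, 12, 96)
Output shape: (17, 12, 173, 96)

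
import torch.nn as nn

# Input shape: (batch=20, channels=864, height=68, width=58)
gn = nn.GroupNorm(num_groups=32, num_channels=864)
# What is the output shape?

Input shape: (20, 864, 68, 58)
Output shape: (20, 864, 68, 58)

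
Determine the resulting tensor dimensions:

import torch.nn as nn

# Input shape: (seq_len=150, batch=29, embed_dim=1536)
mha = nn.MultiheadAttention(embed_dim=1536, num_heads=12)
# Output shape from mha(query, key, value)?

Input shape: (150, 29, 1536)
Output shape: (150, 29, 1536)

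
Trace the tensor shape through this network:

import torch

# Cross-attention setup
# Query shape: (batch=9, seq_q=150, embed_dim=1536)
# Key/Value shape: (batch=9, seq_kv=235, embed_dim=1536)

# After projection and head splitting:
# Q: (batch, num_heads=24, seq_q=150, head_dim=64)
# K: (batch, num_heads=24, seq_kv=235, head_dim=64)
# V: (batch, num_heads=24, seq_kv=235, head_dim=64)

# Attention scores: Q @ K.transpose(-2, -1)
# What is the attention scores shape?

Input shape: (9, 150, 1536)
Output shape: (9, 24, 150, 235)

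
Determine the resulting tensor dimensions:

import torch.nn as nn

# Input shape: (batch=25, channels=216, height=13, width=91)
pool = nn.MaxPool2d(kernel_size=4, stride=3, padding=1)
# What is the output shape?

Input shape: (25, 216, 13, 91)
Output shape: (25, 216, 4, 30)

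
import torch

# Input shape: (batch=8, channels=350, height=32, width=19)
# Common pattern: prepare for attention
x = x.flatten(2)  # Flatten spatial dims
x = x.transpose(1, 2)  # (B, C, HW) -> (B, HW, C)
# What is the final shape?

Input shape: (8, 350, 32, 19)
  -> after flatten(2): (8, 350, 608)
Output shape: (8, 608, 350)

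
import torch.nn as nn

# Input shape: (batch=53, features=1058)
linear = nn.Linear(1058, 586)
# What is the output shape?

Input shape: (53, 1058)
Output shape: (53, 586)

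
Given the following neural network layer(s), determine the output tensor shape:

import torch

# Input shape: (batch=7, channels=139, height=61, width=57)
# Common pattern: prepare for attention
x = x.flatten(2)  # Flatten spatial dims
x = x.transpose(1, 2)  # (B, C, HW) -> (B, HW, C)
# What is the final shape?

Input shape: (7, 139, 61, 57)
  -> after flatten(2): (7, 139, 3477)
Output shape: (7, 3477, 139)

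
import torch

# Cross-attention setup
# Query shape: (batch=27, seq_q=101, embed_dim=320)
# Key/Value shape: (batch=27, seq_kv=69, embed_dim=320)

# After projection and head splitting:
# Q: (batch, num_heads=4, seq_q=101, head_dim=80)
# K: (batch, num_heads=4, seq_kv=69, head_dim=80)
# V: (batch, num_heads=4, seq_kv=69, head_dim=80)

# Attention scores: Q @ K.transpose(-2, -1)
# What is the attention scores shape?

Input shape: (27, 101, 320)
Output shape: (27, 4, 101, 69)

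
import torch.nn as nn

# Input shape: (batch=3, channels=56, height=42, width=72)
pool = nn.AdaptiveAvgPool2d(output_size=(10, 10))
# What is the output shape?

Input shape: (3, 56, 42, 72)
Output shape: (3, 56, 10, 10)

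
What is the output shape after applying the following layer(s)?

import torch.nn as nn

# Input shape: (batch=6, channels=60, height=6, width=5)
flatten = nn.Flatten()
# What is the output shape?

Input shape: (6, 60, 6, 5)
Output shape: (6, 1800)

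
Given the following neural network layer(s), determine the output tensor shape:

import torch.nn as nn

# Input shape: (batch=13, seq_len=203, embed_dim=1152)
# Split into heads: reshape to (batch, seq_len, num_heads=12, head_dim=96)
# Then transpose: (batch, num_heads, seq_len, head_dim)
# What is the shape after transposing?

Input shape: (13, 203, 1152)
  -> after reshape: (13, 203, 12, 96)
Output shape: (13, 12, 203, 96)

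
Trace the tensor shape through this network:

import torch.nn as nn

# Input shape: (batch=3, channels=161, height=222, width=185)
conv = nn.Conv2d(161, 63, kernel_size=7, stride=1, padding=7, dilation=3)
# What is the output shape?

Input shape: (3, 161, 222, 185)
Output shape: (3, 63, 218, 181)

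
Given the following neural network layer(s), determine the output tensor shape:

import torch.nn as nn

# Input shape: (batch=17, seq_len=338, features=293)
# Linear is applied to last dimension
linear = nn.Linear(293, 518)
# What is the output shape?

Input shape: (17, 338, 293)
Output shape: (17, 338, 518)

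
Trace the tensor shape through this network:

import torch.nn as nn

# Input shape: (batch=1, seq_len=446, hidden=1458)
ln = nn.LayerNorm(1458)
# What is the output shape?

Input shape: (1, 446, 1458)
Output shape: (1, 446, 1458)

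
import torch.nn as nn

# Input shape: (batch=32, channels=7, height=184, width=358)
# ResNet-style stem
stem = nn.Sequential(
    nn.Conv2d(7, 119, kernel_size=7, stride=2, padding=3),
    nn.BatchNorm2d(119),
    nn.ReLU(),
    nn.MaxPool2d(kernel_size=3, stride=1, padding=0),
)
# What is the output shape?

Input shape: (32, 7, 184, 358)
  -> after Conv2d 7x7 stride=2: (32, 119, 92, 179)
Output shape: (32, 119, 90, 177)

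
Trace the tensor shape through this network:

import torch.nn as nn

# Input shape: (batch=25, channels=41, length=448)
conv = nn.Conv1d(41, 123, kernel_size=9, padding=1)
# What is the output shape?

Input shape: (25, 41, 448)
Output shape: (25, 123, 442)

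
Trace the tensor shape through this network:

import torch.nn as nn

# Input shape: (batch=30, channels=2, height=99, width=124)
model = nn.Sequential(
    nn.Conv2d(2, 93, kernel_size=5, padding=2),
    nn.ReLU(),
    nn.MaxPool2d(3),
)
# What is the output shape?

Input shape: (30, 2, 99, 124)
  -> after Conv2d: (30, 93, 99, 124)
  -> after ReLU: (30, 93, 99, 124)
Output shape: (30, 93, 33, 41)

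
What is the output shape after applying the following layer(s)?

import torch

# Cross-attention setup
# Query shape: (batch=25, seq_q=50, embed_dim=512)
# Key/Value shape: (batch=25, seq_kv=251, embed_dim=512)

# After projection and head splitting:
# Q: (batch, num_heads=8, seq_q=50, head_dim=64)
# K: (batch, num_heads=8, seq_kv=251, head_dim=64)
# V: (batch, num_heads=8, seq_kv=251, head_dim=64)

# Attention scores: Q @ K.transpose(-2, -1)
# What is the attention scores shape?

Input shape: (25, 50, 512)
Output shape: (25, 8, 50, 251)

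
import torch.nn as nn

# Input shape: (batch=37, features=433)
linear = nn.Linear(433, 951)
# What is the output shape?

Input shape: (37, 433)
Output shape: (37, 951)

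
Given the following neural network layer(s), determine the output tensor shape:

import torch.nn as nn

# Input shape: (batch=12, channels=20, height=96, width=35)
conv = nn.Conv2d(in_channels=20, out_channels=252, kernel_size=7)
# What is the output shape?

Input shape: (12, 20, 96, 35)
Output shape: (12, 252, 90, 29)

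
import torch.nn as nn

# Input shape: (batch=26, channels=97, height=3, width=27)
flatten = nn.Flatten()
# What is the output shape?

Input shape: (26, 97, 3, 27)
Output shape: (26, 7857)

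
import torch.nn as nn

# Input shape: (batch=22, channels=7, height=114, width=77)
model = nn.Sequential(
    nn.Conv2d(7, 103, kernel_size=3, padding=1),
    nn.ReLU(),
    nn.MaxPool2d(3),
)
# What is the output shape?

Input shape: (22, 7, 114, 77)
  -> after Conv2d: (22, 103, 114, 77)
  -> after ReLU: (22, 103, 114, 77)
Output shape: (22, 103, 38, 25)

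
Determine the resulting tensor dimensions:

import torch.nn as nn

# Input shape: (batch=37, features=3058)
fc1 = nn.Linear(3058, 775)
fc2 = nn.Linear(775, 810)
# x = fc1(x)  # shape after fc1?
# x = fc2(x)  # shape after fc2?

Input shape: (37, 3058)
  -> after fc1: (37, 775)
Output shape: (37, 810)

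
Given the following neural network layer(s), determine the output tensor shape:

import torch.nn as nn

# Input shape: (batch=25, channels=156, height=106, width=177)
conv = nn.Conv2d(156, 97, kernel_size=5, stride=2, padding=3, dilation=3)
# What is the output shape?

Input shape: (25, 156, 106, 177)
Output shape: (25, 97, 50, 86)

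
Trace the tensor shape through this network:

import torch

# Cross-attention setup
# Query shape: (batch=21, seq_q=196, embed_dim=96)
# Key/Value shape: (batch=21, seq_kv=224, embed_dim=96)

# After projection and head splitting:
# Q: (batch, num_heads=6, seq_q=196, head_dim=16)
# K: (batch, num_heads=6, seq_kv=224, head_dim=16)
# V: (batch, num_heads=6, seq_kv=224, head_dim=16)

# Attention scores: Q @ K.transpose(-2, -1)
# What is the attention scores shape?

Input shape: (21, 196, 96)
Output shape: (21, 6, 196, 224)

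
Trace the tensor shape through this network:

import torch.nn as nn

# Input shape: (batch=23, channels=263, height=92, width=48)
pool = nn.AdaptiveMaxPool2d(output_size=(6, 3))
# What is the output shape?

Input shape: (23, 263, 92, 48)
Output shape: (23, 263, 6, 3)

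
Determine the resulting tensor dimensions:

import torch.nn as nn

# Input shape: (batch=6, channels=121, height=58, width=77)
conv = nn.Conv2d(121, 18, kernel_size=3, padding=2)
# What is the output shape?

Input shape: (6, 121, 58, 77)
Output shape: (6, 18, 60, 79)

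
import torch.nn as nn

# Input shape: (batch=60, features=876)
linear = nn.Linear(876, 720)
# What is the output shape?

Input shape: (60, 876)
Output shape: (60, 720)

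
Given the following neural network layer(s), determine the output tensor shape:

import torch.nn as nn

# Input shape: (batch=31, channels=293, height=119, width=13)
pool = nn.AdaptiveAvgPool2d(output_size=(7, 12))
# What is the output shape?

Input shape: (31, 293, 119, 13)
Output shape: (31, 293, 7, 12)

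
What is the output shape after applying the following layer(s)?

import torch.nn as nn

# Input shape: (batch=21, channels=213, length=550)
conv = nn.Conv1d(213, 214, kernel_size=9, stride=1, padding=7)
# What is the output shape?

Input shape: (21, 213, 550)
Output shape: (21, 214, 556)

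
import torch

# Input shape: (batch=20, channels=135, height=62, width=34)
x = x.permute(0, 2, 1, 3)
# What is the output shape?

Input shape: (20, 135, 62, 34)
Output shape: (20, 62, 135, 34)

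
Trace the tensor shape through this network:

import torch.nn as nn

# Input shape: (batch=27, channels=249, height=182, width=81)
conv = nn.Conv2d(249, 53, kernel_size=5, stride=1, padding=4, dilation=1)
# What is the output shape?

Input shape: (27, 249, 182, 81)
Output shape: (27, 53, 186, 85)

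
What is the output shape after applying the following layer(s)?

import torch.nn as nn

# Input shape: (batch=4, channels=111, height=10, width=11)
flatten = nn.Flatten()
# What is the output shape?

Input shape: (4, 111, 10, 11)
Output shape: (4, 12210)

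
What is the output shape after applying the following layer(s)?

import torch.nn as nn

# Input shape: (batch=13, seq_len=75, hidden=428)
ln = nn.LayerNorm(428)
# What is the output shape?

Input shape: (13, 75, 428)
Output shape: (13, 75, 428)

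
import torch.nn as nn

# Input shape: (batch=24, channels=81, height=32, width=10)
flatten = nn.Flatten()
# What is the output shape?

Input shape: (24, 81, 32, 10)
Output shape: (24, 25920)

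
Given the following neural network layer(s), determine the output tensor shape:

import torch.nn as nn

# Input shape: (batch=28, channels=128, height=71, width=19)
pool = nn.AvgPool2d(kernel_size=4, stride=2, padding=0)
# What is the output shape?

Input shape: (28, 128, 71, 19)
Output shape: (28, 128, 34, 8)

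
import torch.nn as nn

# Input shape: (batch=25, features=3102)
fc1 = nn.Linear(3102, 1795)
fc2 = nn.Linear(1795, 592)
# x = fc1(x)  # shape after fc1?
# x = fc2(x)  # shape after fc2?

Input shape: (25, 3102)
  -> after fc1: (25, 1795)
Output shape: (25, 592)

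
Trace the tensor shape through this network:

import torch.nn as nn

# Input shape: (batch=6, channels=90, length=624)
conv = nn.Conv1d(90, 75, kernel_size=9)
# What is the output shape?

Input shape: (6, 90, 624)
Output shape: (6, 75, 616)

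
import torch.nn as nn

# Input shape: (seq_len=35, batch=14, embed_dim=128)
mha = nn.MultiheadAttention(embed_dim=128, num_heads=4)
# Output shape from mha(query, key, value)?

Input shape: (35, 14, 128)
Output shape: (35, 14, 128)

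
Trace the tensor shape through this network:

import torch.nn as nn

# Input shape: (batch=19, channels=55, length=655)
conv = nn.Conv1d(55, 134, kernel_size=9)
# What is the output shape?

Input shape: (19, 55, 655)
Output shape: (19, 134, 647)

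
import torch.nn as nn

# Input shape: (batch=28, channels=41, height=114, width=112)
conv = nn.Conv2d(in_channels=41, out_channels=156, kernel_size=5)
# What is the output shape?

Input shape: (28, 41, 114, 112)
Output shape: (28, 156, 110, 108)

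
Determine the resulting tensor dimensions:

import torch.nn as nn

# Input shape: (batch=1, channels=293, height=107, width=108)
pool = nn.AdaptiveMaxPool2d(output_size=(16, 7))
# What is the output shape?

Input shape: (1, 293, 107, 108)
Output shape: (1, 293, 16, 7)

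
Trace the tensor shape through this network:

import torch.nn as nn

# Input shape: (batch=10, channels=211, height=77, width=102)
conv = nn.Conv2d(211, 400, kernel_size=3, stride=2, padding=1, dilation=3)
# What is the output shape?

Input shape: (10, 211, 77, 102)
Output shape: (10, 400, 37, 49)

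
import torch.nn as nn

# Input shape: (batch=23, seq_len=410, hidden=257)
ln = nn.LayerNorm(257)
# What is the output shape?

Input shape: (23, 410, 257)
Output shape: (23, 410, 257)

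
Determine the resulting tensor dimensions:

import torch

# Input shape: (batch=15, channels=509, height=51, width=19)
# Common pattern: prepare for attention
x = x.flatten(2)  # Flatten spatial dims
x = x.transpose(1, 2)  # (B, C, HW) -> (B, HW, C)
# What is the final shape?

Input shape: (15, 509, 51, 19)
  -> after flatten(2): (15, 509, 969)
Output shape: (15, 969, 509)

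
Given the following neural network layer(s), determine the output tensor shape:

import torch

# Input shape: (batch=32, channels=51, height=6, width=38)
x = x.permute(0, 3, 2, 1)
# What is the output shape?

Input shape: (32, 51, 6, 38)
Output shape: (32, 38, 6, 51)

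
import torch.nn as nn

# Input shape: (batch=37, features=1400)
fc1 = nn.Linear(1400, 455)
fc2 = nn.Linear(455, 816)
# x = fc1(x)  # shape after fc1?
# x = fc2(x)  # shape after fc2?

Input shape: (37, 1400)
  -> after fc1: (37, 455)
Output shape: (37, 816)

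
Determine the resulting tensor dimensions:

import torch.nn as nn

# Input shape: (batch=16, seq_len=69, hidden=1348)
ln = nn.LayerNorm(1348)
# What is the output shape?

Input shape: (16, 69, 1348)
Output shape: (16, 69, 1348)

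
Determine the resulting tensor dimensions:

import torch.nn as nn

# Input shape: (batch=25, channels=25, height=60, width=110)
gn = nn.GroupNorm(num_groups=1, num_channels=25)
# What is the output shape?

Input shape: (25, 25, 60, 110)
Output shape: (25, 25, 60, 110)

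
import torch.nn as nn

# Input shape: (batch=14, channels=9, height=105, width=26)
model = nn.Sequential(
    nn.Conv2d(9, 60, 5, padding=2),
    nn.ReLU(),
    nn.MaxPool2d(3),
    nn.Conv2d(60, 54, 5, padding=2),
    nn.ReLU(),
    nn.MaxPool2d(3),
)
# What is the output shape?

Input shape: (14, 9, 105, 26)
  -> after first Conv2d: (14, 60, 105, 26)
  -> after first MaxPool2d: (14, 60, 35, 8)
  -> after second Conv2d: (14, 54, 35, 8)
Output shape: (14, 54, 11, 2)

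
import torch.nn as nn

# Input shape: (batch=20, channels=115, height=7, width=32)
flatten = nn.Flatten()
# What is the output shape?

Input shape: (20, 115, 7, 32)
Output shape: (20, 25760)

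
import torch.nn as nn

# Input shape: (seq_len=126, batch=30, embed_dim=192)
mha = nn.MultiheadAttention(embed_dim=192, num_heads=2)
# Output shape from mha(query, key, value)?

Input shape: (126, 30, 192)
Output shape: (126, 30, 192)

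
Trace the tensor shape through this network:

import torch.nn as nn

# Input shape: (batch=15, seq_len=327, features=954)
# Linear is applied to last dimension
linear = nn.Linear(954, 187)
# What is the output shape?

Input shape: (15, 327, 954)
Output shape: (15, 327, 187)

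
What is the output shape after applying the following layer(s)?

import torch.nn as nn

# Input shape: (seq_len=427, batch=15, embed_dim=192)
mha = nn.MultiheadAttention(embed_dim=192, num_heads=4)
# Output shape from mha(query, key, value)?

Input shape: (427, 15, 192)
Output shape: (427, 15, 192)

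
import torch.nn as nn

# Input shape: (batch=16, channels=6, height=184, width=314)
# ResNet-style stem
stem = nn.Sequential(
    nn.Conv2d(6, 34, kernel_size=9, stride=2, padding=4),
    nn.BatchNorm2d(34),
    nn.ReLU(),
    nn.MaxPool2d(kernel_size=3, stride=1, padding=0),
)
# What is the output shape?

Input shape: (16, 6, 184, 314)
  -> after Conv2d 9x9 stride=2: (16, 34, 92, 157)
Output shape: (16, 34, 90, 155)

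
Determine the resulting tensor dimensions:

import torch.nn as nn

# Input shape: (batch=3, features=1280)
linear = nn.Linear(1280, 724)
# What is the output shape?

Input shape: (3, 1280)
Output shape: (3, 724)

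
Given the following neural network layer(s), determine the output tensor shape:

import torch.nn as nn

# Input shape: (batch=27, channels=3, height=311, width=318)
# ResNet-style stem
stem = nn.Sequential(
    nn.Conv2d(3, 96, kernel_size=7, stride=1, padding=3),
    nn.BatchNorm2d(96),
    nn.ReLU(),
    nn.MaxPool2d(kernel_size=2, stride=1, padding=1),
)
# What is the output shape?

Input shape: (27, 3, 311, 318)
  -> after Conv2d 7x7 stride=1: (27, 96, 311, 318)
Output shape: (27, 96, 312, 319)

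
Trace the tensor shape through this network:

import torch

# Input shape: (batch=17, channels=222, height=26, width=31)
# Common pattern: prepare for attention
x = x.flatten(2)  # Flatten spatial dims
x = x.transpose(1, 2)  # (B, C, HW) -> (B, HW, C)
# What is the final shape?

Input shape: (17, 222, 26, 31)
  -> after flatten(2): (17, 222, 806)
Output shape: (17, 806, 222)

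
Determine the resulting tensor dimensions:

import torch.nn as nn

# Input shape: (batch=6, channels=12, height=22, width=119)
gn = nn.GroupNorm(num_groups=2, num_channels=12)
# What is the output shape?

Input shape: (6, 12, 22, 119)
Output shape: (6, 12, 22, 119)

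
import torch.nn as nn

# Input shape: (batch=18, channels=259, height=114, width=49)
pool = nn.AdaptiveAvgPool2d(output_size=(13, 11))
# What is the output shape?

Input shape: (18, 259, 114, 49)
Output shape: (18, 259, 13, 11)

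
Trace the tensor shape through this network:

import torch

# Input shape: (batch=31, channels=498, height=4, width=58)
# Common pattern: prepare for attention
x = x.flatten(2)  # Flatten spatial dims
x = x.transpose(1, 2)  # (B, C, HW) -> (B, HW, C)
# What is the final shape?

Input shape: (31, 498, 4, 58)
  -> after flatten(2): (31, 498, 232)
Output shape: (31, 232, 498)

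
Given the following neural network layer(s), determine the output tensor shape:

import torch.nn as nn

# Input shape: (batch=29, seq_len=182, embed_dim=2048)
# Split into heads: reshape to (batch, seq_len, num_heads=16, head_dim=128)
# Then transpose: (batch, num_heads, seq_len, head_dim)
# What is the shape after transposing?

Input shape: (29, 182, 2048)
  -> after reshape: (29, 182, 16, 128)
Output shape: (29, 16, 182, 128)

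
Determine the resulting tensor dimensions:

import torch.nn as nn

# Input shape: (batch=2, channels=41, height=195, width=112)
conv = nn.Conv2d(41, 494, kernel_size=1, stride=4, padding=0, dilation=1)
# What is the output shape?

Input shape: (2, 41, 195, 112)
Output shape: (2, 494, 49, 28)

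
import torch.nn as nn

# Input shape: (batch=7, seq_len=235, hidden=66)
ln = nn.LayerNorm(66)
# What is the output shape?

Input shape: (7, 235, 66)
Output shape: (7, 235, 66)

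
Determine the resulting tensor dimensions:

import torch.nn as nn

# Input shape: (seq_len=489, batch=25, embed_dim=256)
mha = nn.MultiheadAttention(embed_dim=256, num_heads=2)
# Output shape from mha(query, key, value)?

Input shape: (489, 25, 256)
Output shape: (489, 25, 256)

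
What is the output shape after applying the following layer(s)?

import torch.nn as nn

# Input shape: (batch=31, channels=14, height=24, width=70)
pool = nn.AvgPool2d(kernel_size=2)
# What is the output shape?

Input shape: (31, 14, 24, 70)
Output shape: (31, 14, 12, 35)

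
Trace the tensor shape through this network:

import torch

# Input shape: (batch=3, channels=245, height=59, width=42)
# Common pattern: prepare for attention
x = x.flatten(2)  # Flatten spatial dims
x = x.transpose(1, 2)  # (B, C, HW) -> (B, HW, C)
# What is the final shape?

Input shape: (3, 245, 59, 42)
  -> after flatten(2): (3, 245, 2478)
Output shape: (3, 2478, 245)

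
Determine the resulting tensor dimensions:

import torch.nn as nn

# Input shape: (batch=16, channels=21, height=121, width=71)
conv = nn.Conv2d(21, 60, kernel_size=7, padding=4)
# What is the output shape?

Input shape: (16, 21, 121, 71)
Output shape: (16, 60, 123, 73)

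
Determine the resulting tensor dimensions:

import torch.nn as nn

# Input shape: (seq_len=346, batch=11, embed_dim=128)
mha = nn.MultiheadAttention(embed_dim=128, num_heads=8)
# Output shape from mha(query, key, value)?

Input shape: (346, 11, 128)
Output shape: (346, 11, 128)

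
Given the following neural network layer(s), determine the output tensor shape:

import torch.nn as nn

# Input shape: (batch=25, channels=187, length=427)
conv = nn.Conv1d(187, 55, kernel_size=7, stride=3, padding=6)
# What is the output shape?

Input shape: (25, 187, 427)
Output shape: (25, 55, 145)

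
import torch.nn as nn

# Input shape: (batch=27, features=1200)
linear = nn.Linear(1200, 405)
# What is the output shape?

Input shape: (27, 1200)
Output shape: (27, 405)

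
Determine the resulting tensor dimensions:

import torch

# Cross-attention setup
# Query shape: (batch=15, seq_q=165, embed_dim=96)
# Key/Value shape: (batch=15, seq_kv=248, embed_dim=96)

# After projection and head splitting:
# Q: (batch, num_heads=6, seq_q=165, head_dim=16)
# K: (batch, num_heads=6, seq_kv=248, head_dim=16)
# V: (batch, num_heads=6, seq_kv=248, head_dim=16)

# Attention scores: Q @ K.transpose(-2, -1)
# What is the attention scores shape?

Input shape: (15, 165, 96)
Output shape: (15, 6, 165, 248)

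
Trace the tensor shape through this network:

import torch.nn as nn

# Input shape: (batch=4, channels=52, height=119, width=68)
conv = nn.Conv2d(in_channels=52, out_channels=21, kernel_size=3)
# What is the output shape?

Input shape: (4, 52, 119, 68)
Output shape: (4, 21, 117, 66)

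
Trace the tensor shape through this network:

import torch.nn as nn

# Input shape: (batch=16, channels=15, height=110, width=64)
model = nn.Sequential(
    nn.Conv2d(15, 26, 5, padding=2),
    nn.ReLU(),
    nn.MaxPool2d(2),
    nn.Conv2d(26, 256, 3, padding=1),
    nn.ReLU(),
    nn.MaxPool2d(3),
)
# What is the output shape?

Input shape: (16, 15, 110, 64)
  -> after first Conv2d: (16, 26, 110, 64)
  -> after first MaxPool2d: (16, 26, 55, 32)
  -> after second Conv2d: (16, 256, 55, 32)
Output shape: (16, 256, 18, 10)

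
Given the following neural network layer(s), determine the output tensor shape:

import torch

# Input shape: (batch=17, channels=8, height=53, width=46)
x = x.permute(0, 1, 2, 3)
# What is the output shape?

Input shape: (17, 8, 53, 46)
Output shape: (17, 8, 53, 46)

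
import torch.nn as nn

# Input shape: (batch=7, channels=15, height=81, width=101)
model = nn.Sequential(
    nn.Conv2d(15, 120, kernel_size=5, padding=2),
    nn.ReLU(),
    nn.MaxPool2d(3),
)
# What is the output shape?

Input shape: (7, 15, 81, 101)
  -> after Conv2d: (7, 120, 81, 101)
  -> after ReLU: (7, 120, 81, 101)
Output shape: (7, 120, 27, 33)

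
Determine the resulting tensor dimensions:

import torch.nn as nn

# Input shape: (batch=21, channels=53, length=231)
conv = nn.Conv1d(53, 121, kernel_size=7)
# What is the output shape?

Input shape: (21, 53, 231)
Output shape: (21, 121, 225)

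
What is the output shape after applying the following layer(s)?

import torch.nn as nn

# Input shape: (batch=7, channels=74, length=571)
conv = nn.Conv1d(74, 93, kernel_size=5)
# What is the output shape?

Input shape: (7, 74, 571)
Output shape: (7, 93, 567)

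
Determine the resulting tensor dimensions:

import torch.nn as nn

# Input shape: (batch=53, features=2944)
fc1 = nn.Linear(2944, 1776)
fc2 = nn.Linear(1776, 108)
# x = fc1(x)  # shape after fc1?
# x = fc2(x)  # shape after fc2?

Input shape: (53, 2944)
  -> after fc1: (53, 1776)
Output shape: (53, 108)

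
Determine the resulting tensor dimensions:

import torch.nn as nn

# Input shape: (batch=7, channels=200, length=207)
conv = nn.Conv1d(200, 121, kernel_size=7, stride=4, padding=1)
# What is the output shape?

Input shape: (7, 200, 207)
Output shape: (7, 121, 51)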